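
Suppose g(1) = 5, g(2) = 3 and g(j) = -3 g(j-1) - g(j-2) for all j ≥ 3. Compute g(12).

g(3) = -3·3 - 5 = -14
g(4) = -3·(-14) - 3 = 39
g(5) = -3·39 - (-14) = -103
g(6) = -3·(-103) - 39 = 270
g(7) = -3·270 - (-103) = -707
g(8) = -3·(-707) - 270 = 1851
g(9) = -3·1851 - (-707) = -4846
g(10) = -3·(-4846) - 1851 = 12687
g(11) = -3·12687 - (-4846) = -33215
g(12) = -3·(-33215) - 12687 = 86958

86958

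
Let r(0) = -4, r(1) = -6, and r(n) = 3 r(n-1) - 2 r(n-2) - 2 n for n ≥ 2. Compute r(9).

r(2) = 3·(-6) - 2·(-4) - 4 = -14
r(3) = 3·(-14) - 2·(-6) - 6 = -36
r(4) = 3·(-36) - 2·(-14) - 8 = -88
r(5) = 3·(-88) - 2·(-36) - 10 = -202
r(6) = 3·(-202) - 2·(-88) - 12 = -442
r(7) = 3·(-442) - 2·(-202) - 14 = -936
r(8) = 3·(-936) - 2·(-442) - 16 = -1940
r(9) = 3·(-1940) - 2·(-936) - 18 = -3966

-3966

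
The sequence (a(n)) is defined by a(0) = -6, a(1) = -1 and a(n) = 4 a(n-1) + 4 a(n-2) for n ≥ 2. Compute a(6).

a(2) = 4*(-1) + 4*(-6) = -28
a(3) = 4*(-28) + 4*(-1) = -116
a(4) = 4*(-116) + 4*(-28) = -576
a(5) = 4*(-576) + 4*(-116) = -2768
a(6) = 4*(-2768) + 4*(-576) = -13376

-13376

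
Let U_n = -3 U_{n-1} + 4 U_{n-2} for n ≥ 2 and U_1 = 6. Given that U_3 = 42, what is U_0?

3

Let U_0 = z.
U_2 = -18 + 4z
U_3 = 78 - 12z
So 78 - 12z = 42, giving z = 3.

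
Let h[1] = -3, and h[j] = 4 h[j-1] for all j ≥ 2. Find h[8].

-49152

h[2] = 4(-3) = -12
h[3] = 4(-12) = -48
h[4] = 4(-48) = -192
h[5] = 4(-192) = -768
h[6] = 4(-768) = -3072
h[7] = 4(-3072) = -12288
h[8] = 4(-12288) = -49152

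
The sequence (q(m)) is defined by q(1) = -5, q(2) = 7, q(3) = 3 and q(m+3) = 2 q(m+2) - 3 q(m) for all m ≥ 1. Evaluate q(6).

33

q(4) = 2(3) - 3(-5) = 21
q(5) = 2(21) - 3(7) = 21
q(6) = 2(21) - 3(3) = 33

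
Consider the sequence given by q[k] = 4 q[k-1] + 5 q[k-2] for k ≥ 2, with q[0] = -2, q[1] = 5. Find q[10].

q[2] = 4(5) + 5(-2) = 10
q[3] = 4(10) + 5(5) = 65
q[4] = 4(65) + 5(10) = 310
q[5] = 4(310) + 5(65) = 1565
q[6] = 4(1565) + 5(310) = 7810
q[7] = 4(7810) + 5(1565) = 39065
q[8] = 4(39065) + 5(7810) = 195310
q[9] = 4(195310) + 5(39065) = 976565
q[10] = 4(976565) + 5(195310) = 4882810

4882810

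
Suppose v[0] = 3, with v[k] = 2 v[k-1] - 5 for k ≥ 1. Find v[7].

-251

v[1] = 2·3 - 5 = 1
v[2] = 2·1 - 5 = -3
v[3] = 2·(-3) - 5 = -11
v[4] = 2·(-11) - 5 = -27
v[5] = 2·(-27) - 5 = -59
v[6] = 2·(-59) - 5 = -123
v[7] = 2·(-123) - 5 = -251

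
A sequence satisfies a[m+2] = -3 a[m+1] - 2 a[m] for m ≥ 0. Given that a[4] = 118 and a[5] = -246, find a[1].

-6

Rearranging, a[m-2] = (a[m] + 3 a[m-1]) / -2.
a[3] = (-246 + 3(118)) / -2 = 108/-2 = -54
a[2] = (118 + 3(-54)) / -2 = -44/-2 = 22
a[1] = (-54 + 3(22)) / -2 = 12/-2 = -6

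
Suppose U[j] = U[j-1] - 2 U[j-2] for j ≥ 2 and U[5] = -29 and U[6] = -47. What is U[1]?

Rearranging, U[j-2] = (U[j] - U[j-1]) / -2.
U[4] = (-47 - (-29)) / -2 = -18/-2 = 9
U[3] = (-29 - 9) / -2 = -38/-2 = 19
U[2] = (9 - 19) / -2 = -10/-2 = 5
U[1] = (19 - 5) / -2 = 14/-2 = -7

-7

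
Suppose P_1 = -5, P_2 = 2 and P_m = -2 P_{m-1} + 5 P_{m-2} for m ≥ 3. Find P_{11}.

-450389

P_3 = -2*2 + 5*(-5) = -29
P_4 = -2*(-29) + 5*2 = 68
P_5 = -2*68 + 5*(-29) = -281
P_6 = -2*(-281) + 5*68 = 902
P_7 = -2*902 + 5*(-281) = -3209
P_8 = -2*(-3209) + 5*902 = 10928
P_9 = -2*10928 + 5*(-3209) = -37901
P_{10} = -2*(-37901) + 5*10928 = 130442
P_{11} = -2*130442 + 5*(-37901) = -450389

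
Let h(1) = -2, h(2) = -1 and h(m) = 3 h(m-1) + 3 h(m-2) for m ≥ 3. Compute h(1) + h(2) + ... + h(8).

-8619

h(3) = 3(-1) + 3(-2) = -9
h(4) = 3(-9) + 3(-1) = -30
h(5) = 3(-30) + 3(-9) = -117
h(6) = 3(-117) + 3(-30) = -441
h(7) = 3(-441) + 3(-117) = -1674
h(8) = 3(-1674) + 3(-441) = -6345
Sum = (-2) + (-1) + (-9) + (-30) + (-117) + (-441) + (-1674) + (-6345) = -8619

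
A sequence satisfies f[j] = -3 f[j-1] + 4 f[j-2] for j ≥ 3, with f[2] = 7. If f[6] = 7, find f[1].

7

Let f[1] = v.
f[3] = -21 + 4v
f[4] = 91 - 12v
f[5] = -357 + 52v
f[6] = 1435 - 204v
So 1435 - 204v = 7, giving v = 7.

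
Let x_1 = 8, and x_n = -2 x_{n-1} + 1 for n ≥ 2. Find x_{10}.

x_2 = -2·8 + 1 = -15
x_3 = -2·(-15) + 1 = 31
x_4 = -2·31 + 1 = -61
x_5 = -2·(-61) + 1 = 123
x_6 = -2·123 + 1 = -245
x_7 = -2·(-245) + 1 = 491
x_8 = -2·491 + 1 = -981
x_9 = -2·(-981) + 1 = 1963
x_{10} = -2·1963 + 1 = -3925

-3925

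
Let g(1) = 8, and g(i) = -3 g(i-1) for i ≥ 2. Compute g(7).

g(2) = -3*8 = -24
g(3) = -3*(-24) = 72
g(4) = -3*72 = -216
g(5) = -3*(-216) = 648
g(6) = -3*648 = -1944
g(7) = -3*(-1944) = 5832

5832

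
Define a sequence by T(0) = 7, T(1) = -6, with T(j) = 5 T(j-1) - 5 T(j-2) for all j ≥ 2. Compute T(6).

-15625

T(2) = 5(-6) - 5(7) = -65
T(3) = 5(-65) - 5(-6) = -295
T(4) = 5(-295) - 5(-65) = -1150
T(5) = 5(-1150) - 5(-295) = -4275
T(6) = 5(-4275) - 5(-1150) = -15625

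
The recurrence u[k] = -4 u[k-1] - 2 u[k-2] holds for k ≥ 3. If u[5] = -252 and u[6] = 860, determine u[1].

Rearranging, u[k-2] = (u[k] + 4 u[k-1]) / -2.
u[4] = (860 + 4*(-252)) / -2 = -148/-2 = 74
u[3] = (-252 + 4*74) / -2 = 44/-2 = -22
u[2] = (74 + 4*(-22)) / -2 = -14/-2 = 7
u[1] = (-22 + 4*7) / -2 = 6/-2 = -3

-3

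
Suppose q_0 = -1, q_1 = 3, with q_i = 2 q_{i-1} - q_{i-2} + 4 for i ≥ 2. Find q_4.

q_2 = 2·3 - (-1) + 4 = 11
q_3 = 2·11 - 3 + 4 = 23
q_4 = 2·23 - 11 + 4 = 39

39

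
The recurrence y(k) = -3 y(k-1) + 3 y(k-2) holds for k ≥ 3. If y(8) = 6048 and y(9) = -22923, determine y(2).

8

Rearranging, y(k-2) = (y(k) + 3 y(k-1)) / 3.
y(7) = (-22923 + 3·6048) / 3 = -4779/3 = -1593
y(6) = (6048 + 3·(-1593)) / 3 = 1269/3 = 423
y(5) = (-1593 + 3·423) / 3 = -324/3 = -108
y(4) = (423 + 3·(-108)) / 3 = 99/3 = 33
y(3) = (-108 + 3·33) / 3 = -9/3 = -3
y(2) = (33 + 3·(-3)) / 3 = 24/3 = 8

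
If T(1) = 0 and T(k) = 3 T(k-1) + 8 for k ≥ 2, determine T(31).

The fixed point is 8/(1 - 3) = -4, so T(k) + 4 = 3(T(k-1) + 4).
Hence T(k) = 4·3^{k-1} - 4.
T(31) = 4·3^{30} - 4 = 4·205891132094649 - 4 = 823564528378592.

823564528378592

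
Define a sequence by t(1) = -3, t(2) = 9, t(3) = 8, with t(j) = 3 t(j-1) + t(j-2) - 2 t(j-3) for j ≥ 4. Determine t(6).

344

t(4) = 3*8 + 9 - 2*(-3) = 39
t(5) = 3*39 + 8 - 2*9 = 107
t(6) = 3*107 + 39 - 2*8 = 344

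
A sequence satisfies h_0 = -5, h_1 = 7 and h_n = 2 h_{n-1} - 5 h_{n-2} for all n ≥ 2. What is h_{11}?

h_2 = 2(7) - 5(-5) = 39
h_3 = 2(39) - 5(7) = 43
h_4 = 2(43) - 5(39) = -109
h_5 = 2(-109) - 5(43) = -433
h_6 = 2(-433) - 5(-109) = -321
h_7 = 2(-321) - 5(-433) = 1523
h_8 = 2(1523) - 5(-321) = 4651
h_9 = 2(4651) - 5(1523) = 1687
h_{10} = 2(1687) - 5(4651) = -19881
h_{11} = 2(-19881) - 5(1687) = -48197

-48197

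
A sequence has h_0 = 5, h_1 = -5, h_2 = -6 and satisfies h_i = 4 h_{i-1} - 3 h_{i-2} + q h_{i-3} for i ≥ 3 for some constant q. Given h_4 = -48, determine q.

h_3 = -9 + 5q
h_4 = -18 + 15q
So -18 + 15q = -48, giving q = -2.

-2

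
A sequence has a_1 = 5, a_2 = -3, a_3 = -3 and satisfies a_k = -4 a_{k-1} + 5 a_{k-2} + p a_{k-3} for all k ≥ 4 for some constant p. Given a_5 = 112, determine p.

a_4 = -3 + 5p
a_5 = -3 - 23p
So -3 - 23p = 112, giving p = -5.

-5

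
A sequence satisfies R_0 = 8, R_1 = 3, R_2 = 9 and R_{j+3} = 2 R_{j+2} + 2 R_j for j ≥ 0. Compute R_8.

R_3 = 2·9 + 2·8 = 34
R_4 = 2·34 + 2·3 = 74
R_5 = 2·74 + 2·9 = 166
R_6 = 2·166 + 2·34 = 400
R_7 = 2·400 + 2·74 = 948
R_8 = 2·948 + 2·166 = 2228

2228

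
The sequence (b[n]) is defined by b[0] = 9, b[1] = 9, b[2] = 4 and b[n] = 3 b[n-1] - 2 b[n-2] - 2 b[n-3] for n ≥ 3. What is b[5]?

b[3] = 3·4 - 2·9 - 2·9 = -24
b[4] = 3·(-24) - 2·4 - 2·9 = -98
b[5] = 3·(-98) - 2·(-24) - 2·4 = -254

-254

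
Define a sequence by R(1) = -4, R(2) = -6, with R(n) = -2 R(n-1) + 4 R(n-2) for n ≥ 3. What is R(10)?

-9216

R(3) = -2*(-6) + 4*(-4) = -4
R(4) = -2*(-4) + 4*(-6) = -16
R(5) = -2*(-16) + 4*(-4) = 16
R(6) = -2*16 + 4*(-16) = -96
R(7) = -2*(-96) + 4*16 = 256
R(8) = -2*256 + 4*(-96) = -896
R(9) = -2*(-896) + 4*256 = 2816
R(10) = -2*2816 + 4*(-896) = -9216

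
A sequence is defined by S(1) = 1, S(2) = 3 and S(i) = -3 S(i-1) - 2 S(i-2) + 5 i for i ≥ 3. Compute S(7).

34

S(3) = -3·3 - 2·1 + 15 = 4
S(4) = -3·4 - 2·3 + 20 = 2
S(5) = -3·2 - 2·4 + 25 = 11
S(6) = -3·11 - 2·2 + 30 = -7
S(7) = -3·(-7) - 2·11 + 35 = 34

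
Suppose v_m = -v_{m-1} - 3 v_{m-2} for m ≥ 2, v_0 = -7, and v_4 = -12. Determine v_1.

6

Let v_1 = y.
v_2 = 21 - y
v_3 = -21 - 2y
v_4 = -42 + 5y
So -42 + 5y = -12, giving y = 6.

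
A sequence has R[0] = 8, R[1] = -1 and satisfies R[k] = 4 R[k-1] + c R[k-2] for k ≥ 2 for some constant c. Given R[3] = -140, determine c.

R[2] = -4 + 8c
R[3] = -16 + 31c
So -16 + 31c = -140, giving c = -4.

-4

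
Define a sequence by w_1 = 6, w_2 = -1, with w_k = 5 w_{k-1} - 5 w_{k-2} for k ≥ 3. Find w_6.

w_3 = 5(-1) - 5(6) = -35
w_4 = 5(-35) - 5(-1) = -170
w_5 = 5(-170) - 5(-35) = -675
w_6 = 5(-675) - 5(-170) = -2525

-2525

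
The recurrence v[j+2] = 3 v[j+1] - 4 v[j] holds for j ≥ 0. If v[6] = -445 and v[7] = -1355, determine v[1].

Rearranging, v[j-2] = (v[j] - 3 v[j-1]) / -4.
v[5] = (-1355 - 3(-445)) / -4 = -20/-4 = 5
v[4] = (-445 - 3(5)) / -4 = -460/-4 = 115
v[3] = (5 - 3(115)) / -4 = -340/-4 = 85
v[2] = (115 - 3(85)) / -4 = -140/-4 = 35
v[1] = (85 - 3(35)) / -4 = -20/-4 = 5

5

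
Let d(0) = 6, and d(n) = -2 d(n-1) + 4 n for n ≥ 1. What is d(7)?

-644

d(1) = -2(6) + 4 = -8
d(2) = -2(-8) + 8 = 24
d(3) = -2(24) + 12 = -36
d(4) = -2(-36) + 16 = 88
d(5) = -2(88) + 20 = -156
d(6) = -2(-156) + 24 = 336
d(7) = -2(336) + 28 = -644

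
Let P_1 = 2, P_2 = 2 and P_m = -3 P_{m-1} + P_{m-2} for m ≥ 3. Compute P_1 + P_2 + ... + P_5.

P_3 = -3*2 + 2 = -4
P_4 = -3*(-4) + 2 = 14
P_5 = -3*14 + (-4) = -46
Sum = 2 + 2 + (-4) + 14 + (-46) = -32

-32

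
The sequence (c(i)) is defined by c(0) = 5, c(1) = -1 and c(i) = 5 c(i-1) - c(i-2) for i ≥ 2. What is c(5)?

c(2) = 5(-1) - 5 = -10
c(3) = 5(-10) - (-1) = -49
c(4) = 5(-49) - (-10) = -235
c(5) = 5(-235) - (-49) = -1126

-1126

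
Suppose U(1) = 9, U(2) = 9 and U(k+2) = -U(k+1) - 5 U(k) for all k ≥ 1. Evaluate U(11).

2781

U(3) = -9 - 5(9) = -54
U(4) = -(-54) - 5(9) = 9
U(5) = -9 - 5(-54) = 261
U(6) = -261 - 5(9) = -306
U(7) = -(-306) - 5(261) = -999
U(8) = -(-999) - 5(-306) = 2529
U(9) = -2529 - 5(-999) = 2466
U(10) = -2466 - 5(2529) = -15111
U(11) = -(-15111) - 5(2466) = 2781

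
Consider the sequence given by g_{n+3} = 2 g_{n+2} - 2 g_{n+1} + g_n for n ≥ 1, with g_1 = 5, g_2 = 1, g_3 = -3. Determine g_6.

g_4 = 2·(-3) - 2·1 + 5 = -3
g_5 = 2·(-3) - 2·(-3) + 1 = 1
g_6 = 2·1 - 2·(-3) + (-3) = 5

5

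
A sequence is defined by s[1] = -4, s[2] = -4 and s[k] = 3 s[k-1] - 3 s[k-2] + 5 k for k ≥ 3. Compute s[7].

s[3] = 3·(-4) - 3·(-4) + 15 = 15
s[4] = 3·15 - 3·(-4) + 20 = 77
s[5] = 3·77 - 3·15 + 25 = 211
s[6] = 3·211 - 3·77 + 30 = 432
s[7] = 3·432 - 3·211 + 35 = 698

698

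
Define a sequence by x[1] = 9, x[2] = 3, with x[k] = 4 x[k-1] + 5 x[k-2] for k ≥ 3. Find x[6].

x[3] = 4(3) + 5(9) = 57
x[4] = 4(57) + 5(3) = 243
x[5] = 4(243) + 5(57) = 1257
x[6] = 4(1257) + 5(243) = 6243

6243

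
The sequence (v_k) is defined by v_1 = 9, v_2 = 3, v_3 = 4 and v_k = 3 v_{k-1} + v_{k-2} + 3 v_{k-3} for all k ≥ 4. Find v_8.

v_4 = 3*4 + 3 + 3*9 = 42
v_5 = 3*42 + 4 + 3*3 = 139
v_6 = 3*139 + 42 + 3*4 = 471
v_7 = 3*471 + 139 + 3*42 = 1678
v_8 = 3*1678 + 471 + 3*139 = 5922

5922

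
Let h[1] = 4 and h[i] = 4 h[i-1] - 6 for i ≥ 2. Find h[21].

2199023255554

The fixed point is -6/(1 - 4) = 2, so h[i] - 2 = 4(h[i-1] - 2).
Hence h[i] = 2·4^{i-1} + 2.
h[21] = 2·4^{20} + 2 = 2·1099511627776 + 2 = 2199023255554.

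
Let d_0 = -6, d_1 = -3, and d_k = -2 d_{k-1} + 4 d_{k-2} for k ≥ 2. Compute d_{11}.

402432

d_2 = -2·(-3) + 4·(-6) = -18
d_3 = -2·(-18) + 4·(-3) = 24
d_4 = -2·24 + 4·(-18) = -120
d_5 = -2·(-120) + 4·24 = 336
d_6 = -2·336 + 4·(-120) = -1152
d_7 = -2·(-1152) + 4·336 = 3648
d_8 = -2·3648 + 4·(-1152) = -11904
d_9 = -2·(-11904) + 4·3648 = 38400
d_{10} = -2·38400 + 4·(-11904) = -124416
d_{11} = -2·(-124416) + 4·38400 = 402432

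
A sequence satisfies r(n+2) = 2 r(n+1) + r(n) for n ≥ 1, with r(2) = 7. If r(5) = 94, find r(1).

Let r(1) = v.
r(3) = 14 + v
r(4) = 35 + 2v
r(5) = 84 + 5v
So 84 + 5v = 94, giving v = 2.

2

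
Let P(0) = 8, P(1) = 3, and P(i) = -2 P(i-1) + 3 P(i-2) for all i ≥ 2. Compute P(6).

P(2) = -2(3) + 3(8) = 18
P(3) = -2(18) + 3(3) = -27
P(4) = -2(-27) + 3(18) = 108
P(5) = -2(108) + 3(-27) = -297
P(6) = -2(-297) + 3(108) = 918

918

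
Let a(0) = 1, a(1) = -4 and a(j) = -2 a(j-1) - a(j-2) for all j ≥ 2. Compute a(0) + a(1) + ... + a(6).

10

a(2) = -2(-4) - 1 = 7
a(3) = -2(7) - (-4) = -10
a(4) = -2(-10) - 7 = 13
a(5) = -2(13) - (-10) = -16
a(6) = -2(-16) - 13 = 19
Sum = 1 + (-4) + 7 + (-10) + 13 + (-16) + 19 = 10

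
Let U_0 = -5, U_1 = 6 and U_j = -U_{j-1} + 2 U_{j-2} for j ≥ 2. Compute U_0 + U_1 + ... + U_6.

U_2 = -6 + 2·(-5) = -16
U_3 = -(-16) + 2·6 = 28
U_4 = -28 + 2·(-16) = -60
U_5 = -(-60) + 2·28 = 116
U_6 = -116 + 2·(-60) = -236
Sum = (-5) + 6 + (-16) + 28 + (-60) + 116 + (-236) = -167

-167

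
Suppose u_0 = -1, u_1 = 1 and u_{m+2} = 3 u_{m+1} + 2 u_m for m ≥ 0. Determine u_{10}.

u_2 = 3(1) + 2(-1) = 1
u_3 = 3(1) + 2(1) = 5
u_4 = 3(5) + 2(1) = 17
u_5 = 3(17) + 2(5) = 61
u_6 = 3(61) + 2(17) = 217
u_7 = 3(217) + 2(61) = 773
u_8 = 3(773) + 2(217) = 2753
u_9 = 3(2753) + 2(773) = 9805
u_{10} = 3(9805) + 2(2753) = 34921

34921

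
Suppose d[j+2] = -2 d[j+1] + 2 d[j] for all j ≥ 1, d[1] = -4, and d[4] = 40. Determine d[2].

Let d[2] = y.
d[3] = -8 - 2y
d[4] = 16 + 6y
So 16 + 6y = 40, giving y = 4.

4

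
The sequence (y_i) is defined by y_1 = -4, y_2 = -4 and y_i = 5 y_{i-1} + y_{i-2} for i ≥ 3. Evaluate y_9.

-468184

y_3 = 5(-4) + (-4) = -24
y_4 = 5(-24) + (-4) = -124
y_5 = 5(-124) + (-24) = -644
y_6 = 5(-644) + (-124) = -3344
y_7 = 5(-3344) + (-644) = -17364
y_8 = 5(-17364) + (-3344) = -90164
y_9 = 5(-90164) + (-17364) = -468184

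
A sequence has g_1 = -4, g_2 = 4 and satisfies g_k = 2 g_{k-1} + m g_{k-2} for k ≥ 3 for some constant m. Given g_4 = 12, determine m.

1

g_3 = 8 - 4m
g_4 = 16 - 4m
So 16 - 4m = 12, giving m = 1.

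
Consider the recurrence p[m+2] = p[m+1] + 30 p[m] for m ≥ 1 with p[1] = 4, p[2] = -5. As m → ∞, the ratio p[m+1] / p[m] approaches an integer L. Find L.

6

The characteristic equation is r^2 - r - 30 = 0, which factors as (r - 6)(r + 5) = 0.
So the roots are 6 and -5. Since |6| > |-5| and the coefficient of 6^m is non-zero, the ratio tends to 6.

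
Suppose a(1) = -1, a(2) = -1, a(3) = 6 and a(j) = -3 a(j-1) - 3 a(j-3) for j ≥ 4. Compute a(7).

a(4) = -3*6 - 3*(-1) = -15
a(5) = -3*(-15) - 3*(-1) = 48
a(6) = -3*48 - 3*6 = -162
a(7) = -3*(-162) - 3*(-15) = 531

531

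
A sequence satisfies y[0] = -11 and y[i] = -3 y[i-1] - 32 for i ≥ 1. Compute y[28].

The fixed point is -32/(1 + 3) = -8, so y[i] + 8 = -3(y[i-1] + 8).
Hence y[i] = -3·(-3)^i - 8.
y[28] = -3·(-3)^{28} - 8 = -3·22876792454961 - 8 = -68630377364891.

-68630377364891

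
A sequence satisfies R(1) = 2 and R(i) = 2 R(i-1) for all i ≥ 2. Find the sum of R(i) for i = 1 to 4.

R(2) = 2·2 = 4
R(3) = 2·4 = 8
R(4) = 2·8 = 16
Sum = 2 + 4 + 8 + 16 = 30

30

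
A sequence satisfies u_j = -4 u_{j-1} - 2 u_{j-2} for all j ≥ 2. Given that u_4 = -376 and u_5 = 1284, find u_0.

Rearranging, u_{j-2} = (u_j + 4 u_{j-1}) / -2.
u_3 = (1284 + 4(-376)) / -2 = -220/-2 = 110
u_2 = (-376 + 4(110)) / -2 = 64/-2 = -32
u_1 = (110 + 4(-32)) / -2 = -18/-2 = 9
u_0 = (-32 + 4(9)) / -2 = 4/-2 = -2

-2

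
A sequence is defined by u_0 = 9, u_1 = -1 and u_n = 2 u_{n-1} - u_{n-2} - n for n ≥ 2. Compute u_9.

-237

u_2 = 2·(-1) - 9 - 2 = -13
u_3 = 2·(-13) - (-1) - 3 = -28
u_4 = 2·(-28) - (-13) - 4 = -47
u_5 = 2·(-47) - (-28) - 5 = -71
u_6 = 2·(-71) - (-47) - 6 = -101
u_7 = 2·(-101) - (-71) - 7 = -138
u_8 = 2·(-138) - (-101) - 8 = -183
u_9 = 2·(-183) - (-138) - 9 = -237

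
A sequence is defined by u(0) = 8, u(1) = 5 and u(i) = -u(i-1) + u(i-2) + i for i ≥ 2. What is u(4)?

u(2) = -5 + 8 + 2 = 5
u(3) = -5 + 5 + 3 = 3
u(4) = -3 + 5 + 4 = 6

6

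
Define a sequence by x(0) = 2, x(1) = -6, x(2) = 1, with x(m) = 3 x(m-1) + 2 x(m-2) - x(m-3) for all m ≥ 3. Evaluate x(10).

x(3) = 3*1 + 2*(-6) - 2 = -11
x(4) = 3*(-11) + 2*1 - (-6) = -25
x(5) = 3*(-25) + 2*(-11) - 1 = -98
x(6) = 3*(-98) + 2*(-25) - (-11) = -333
x(7) = 3*(-333) + 2*(-98) - (-25) = -1170
x(8) = 3*(-1170) + 2*(-333) - (-98) = -4078
x(9) = 3*(-4078) + 2*(-1170) - (-333) = -14241
x(10) = 3*(-14241) + 2*(-4078) - (-1170) = -49709

-49709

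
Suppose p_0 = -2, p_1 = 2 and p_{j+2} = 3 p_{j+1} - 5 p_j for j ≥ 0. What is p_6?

p_2 = 3(2) - 5(-2) = 16
p_3 = 3(16) - 5(2) = 38
p_4 = 3(38) - 5(16) = 34
p_5 = 3(34) - 5(38) = -88
p_6 = 3(-88) - 5(34) = -434

-434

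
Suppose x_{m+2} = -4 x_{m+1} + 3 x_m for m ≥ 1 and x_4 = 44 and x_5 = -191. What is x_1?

9

Rearranging, x_{m-2} = (x_m + 4 x_{m-1}) / 3.
x_3 = (-191 + 4·44) / 3 = -15/3 = -5
x_2 = (44 + 4·(-5)) / 3 = 24/3 = 8
x_1 = (-5 + 4·8) / 3 = 27/3 = 9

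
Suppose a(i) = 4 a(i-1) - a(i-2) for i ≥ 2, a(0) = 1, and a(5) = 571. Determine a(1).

3

Let a(1) = v.
a(2) = -1 + 4v
a(3) = -4 + 15v
a(4) = -15 + 56v
a(5) = -56 + 209v
So -56 + 209v = 571, giving v = 3.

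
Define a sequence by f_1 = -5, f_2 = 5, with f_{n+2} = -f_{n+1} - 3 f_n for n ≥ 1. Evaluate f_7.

f_3 = -5 - 3(-5) = 10
f_4 = -10 - 3(5) = -25
f_5 = -(-25) - 3(10) = -5
f_6 = -(-5) - 3(-25) = 80
f_7 = -80 - 3(-5) = -65

-65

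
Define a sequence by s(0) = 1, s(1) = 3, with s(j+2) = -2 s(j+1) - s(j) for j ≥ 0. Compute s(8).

s(2) = -2*3 - 1 = -7
s(3) = -2*(-7) - 3 = 11
s(4) = -2*11 - (-7) = -15
s(5) = -2*(-15) - 11 = 19
s(6) = -2*19 - (-15) = -23
s(7) = -2*(-23) - 19 = 27
s(8) = -2*27 - (-23) = -31

-31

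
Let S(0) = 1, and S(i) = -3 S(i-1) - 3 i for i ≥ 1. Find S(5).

S(1) = -3(1) - 3 = -6
S(2) = -3(-6) - 6 = 12
S(3) = -3(12) - 9 = -45
S(4) = -3(-45) - 12 = 123
S(5) = -3(123) - 15 = -384

-384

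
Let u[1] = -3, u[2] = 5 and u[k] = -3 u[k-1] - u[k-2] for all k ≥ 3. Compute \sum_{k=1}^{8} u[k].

u[3] = -3(5) - (-3) = -12
u[4] = -3(-12) - 5 = 31
u[5] = -3(31) - (-12) = -81
u[6] = -3(-81) - 31 = 212
u[7] = -3(212) - (-81) = -555
u[8] = -3(-555) - 212 = 1453
Sum = (-3) + 5 + (-12) + 31 + (-81) + 212 + (-555) + 1453 = 1050

1050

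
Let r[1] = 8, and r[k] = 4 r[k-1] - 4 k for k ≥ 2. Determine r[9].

320412

r[2] = 4·8 - 8 = 24
r[3] = 4·24 - 12 = 84
r[4] = 4·84 - 16 = 320
r[5] = 4·320 - 20 = 1260
r[6] = 4·1260 - 24 = 5016
r[7] = 4·5016 - 28 = 20036
r[8] = 4·20036 - 32 = 80112
r[9] = 4·80112 - 36 = 320412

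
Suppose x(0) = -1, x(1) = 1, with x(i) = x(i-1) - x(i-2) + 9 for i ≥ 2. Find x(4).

x(2) = 1 - (-1) + 9 = 11
x(3) = 11 - 1 + 9 = 19
x(4) = 19 - 11 + 9 = 17

17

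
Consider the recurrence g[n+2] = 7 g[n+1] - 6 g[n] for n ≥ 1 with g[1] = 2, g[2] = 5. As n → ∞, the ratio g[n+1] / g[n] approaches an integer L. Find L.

The characteristic equation is r^2 - 7r + 6 = 0, which factors as (r - 6)(r - 1) = 0.
So the roots are 6 and 1. Since |6| > |1| and the coefficient of 6^n is non-zero, the ratio tends to 6.

6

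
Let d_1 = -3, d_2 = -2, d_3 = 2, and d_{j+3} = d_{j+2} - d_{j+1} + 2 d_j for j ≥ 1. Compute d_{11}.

d_4 = 2 - (-2) + 2(-3) = -2
d_5 = (-2) - 2 + 2(-2) = -8
d_6 = (-8) - (-2) + 2(2) = -2
d_7 = (-2) - (-8) + 2(-2) = 2
d_8 = 2 - (-2) + 2(-8) = -12
d_9 = (-12) - 2 + 2(-2) = -18
d_{10} = (-18) - (-12) + 2(2) = -2
d_{11} = (-2) - (-18) + 2(-12) = -8

-8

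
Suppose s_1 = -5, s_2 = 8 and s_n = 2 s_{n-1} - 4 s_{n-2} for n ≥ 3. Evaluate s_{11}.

-4096

s_3 = 2*8 - 4*(-5) = 36
s_4 = 2*36 - 4*8 = 40
s_5 = 2*40 - 4*36 = -64
s_6 = 2*(-64) - 4*40 = -288
s_7 = 2*(-288) - 4*(-64) = -320
s_8 = 2*(-320) - 4*(-288) = 512
s_9 = 2*512 - 4*(-320) = 2304
s_{10} = 2*2304 - 4*512 = 2560
s_{11} = 2*2560 - 4*2304 = -4096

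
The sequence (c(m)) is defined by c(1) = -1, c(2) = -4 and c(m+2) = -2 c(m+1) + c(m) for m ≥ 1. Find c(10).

c(3) = -2*(-4) + (-1) = 7
c(4) = -2*7 + (-4) = -18
c(5) = -2*(-18) + 7 = 43
c(6) = -2*43 + (-18) = -104
c(7) = -2*(-104) + 43 = 251
c(8) = -2*251 + (-104) = -606
c(9) = -2*(-606) + 251 = 1463
c(10) = -2*1463 + (-606) = -3532

-3532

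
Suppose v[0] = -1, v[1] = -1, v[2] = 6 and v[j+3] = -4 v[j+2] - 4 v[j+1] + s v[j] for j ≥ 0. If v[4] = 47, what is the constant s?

-3

v[3] = -20 - s
v[4] = 56 + 3s
So 56 + 3s = 47, giving s = -3.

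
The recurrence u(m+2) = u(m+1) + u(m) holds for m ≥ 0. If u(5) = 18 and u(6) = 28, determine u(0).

-4

Rearranging, u(m-2) = u(m) - u(m-1).
u(4) = 28 - 18 = 10
u(3) = 18 - 10 = 8
u(2) = 10 - 8 = 2
u(1) = 8 - 2 = 6
u(0) = 2 - 6 = -4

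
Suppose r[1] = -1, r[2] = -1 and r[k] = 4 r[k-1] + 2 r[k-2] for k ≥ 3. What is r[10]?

r[3] = 4*(-1) + 2*(-1) = -6
r[4] = 4*(-6) + 2*(-1) = -26
r[5] = 4*(-26) + 2*(-6) = -116
r[6] = 4*(-116) + 2*(-26) = -516
r[7] = 4*(-516) + 2*(-116) = -2296
r[8] = 4*(-2296) + 2*(-516) = -10216
r[9] = 4*(-10216) + 2*(-2296) = -45456
r[10] = 4*(-45456) + 2*(-10216) = -202256

-202256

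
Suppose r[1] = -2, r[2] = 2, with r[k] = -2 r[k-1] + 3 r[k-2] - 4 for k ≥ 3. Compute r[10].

24594

r[3] = -2·2 + 3·(-2) - 4 = -14
r[4] = -2·(-14) + 3·2 - 4 = 30
r[5] = -2·30 + 3·(-14) - 4 = -106
r[6] = -2·(-106) + 3·30 - 4 = 298
r[7] = -2·298 + 3·(-106) - 4 = -918
r[8] = -2·(-918) + 3·298 - 4 = 2726
r[9] = -2·2726 + 3·(-918) - 4 = -8210
r[10] = -2·(-8210) + 3·2726 - 4 = 24594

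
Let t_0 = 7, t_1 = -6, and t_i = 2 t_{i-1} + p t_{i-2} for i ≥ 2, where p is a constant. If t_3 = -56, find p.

-4

t_2 = -12 + 7p
t_3 = -24 + 8p
So -24 + 8p = -56, giving p = -4.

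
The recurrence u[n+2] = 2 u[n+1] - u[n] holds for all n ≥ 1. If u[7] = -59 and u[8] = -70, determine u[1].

Rearranging, u[n-2] = -(u[n] - 2 u[n-1]).
u[6] = -(-70 - 2*(-59)) = -48
u[5] = -(-59 - 2*(-48)) = -37
u[4] = -(-48 - 2*(-37)) = -26
u[3] = -(-37 - 2*(-26)) = -15
u[2] = -(-26 - 2*(-15)) = -4
u[1] = -(-15 - 2*(-4)) = 7

7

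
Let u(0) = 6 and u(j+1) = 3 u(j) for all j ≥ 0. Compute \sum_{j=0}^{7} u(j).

19680

u(1) = 3(6) = 18
u(2) = 3(18) = 54
u(3) = 3(54) = 162
u(4) = 3(162) = 486
u(5) = 3(486) = 1458
u(6) = 3(1458) = 4374
u(7) = 3(4374) = 13122
Sum = 6 + 18 + 54 + 162 + 486 + 1458 + 4374 + 13122 = 19680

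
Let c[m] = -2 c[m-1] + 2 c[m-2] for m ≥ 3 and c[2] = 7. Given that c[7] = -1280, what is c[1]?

-5

Let c[1] = y.
c[3] = -14 + 2y
c[4] = 42 - 4y
c[5] = -112 + 12y
c[6] = 308 - 32y
c[7] = -840 + 88y
So -840 + 88y = -1280, giving y = -5.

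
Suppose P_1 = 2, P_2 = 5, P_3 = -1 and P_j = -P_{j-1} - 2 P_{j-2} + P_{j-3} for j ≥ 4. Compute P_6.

P_4 = -(-1) - 2(5) + 2 = -7
P_5 = -(-7) - 2(-1) + 5 = 14
P_6 = -14 - 2(-7) + (-1) = -1

-1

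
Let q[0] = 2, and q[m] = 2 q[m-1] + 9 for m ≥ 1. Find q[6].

q[1] = 2·2 + 9 = 13
q[2] = 2·13 + 9 = 35
q[3] = 2·35 + 9 = 79
q[4] = 2·79 + 9 = 167
q[5] = 2·167 + 9 = 343
q[6] = 2·343 + 9 = 695

695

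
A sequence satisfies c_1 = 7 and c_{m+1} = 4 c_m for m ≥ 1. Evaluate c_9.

458752

c_2 = 4(7) = 28
c_3 = 4(28) = 112
c_4 = 4(112) = 448
c_5 = 4(448) = 1792
c_6 = 4(1792) = 7168
c_7 = 4(7168) = 28672
c_8 = 4(28672) = 114688
c_9 = 4(114688) = 458752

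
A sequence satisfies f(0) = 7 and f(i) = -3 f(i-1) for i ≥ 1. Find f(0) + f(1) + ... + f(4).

427

f(1) = -3(7) = -21
f(2) = -3(-21) = 63
f(3) = -3(63) = -189
f(4) = -3(-189) = 567
Sum = 7 + (-21) + 63 + (-189) + 567 = 427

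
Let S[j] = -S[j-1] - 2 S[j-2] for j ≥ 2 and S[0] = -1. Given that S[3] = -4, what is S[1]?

2

Let S[1] = y.
S[2] = 2 - y
S[3] = -2 - y
So -2 - y = -4, giving y = 2.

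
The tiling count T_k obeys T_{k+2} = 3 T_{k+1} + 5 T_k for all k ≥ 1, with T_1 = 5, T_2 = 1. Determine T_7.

7033

T_3 = 3(1) + 5(5) = 28
T_4 = 3(28) + 5(1) = 89
T_5 = 3(89) + 5(28) = 407
T_6 = 3(407) + 5(89) = 1666
T_7 = 3(1666) + 5(407) = 7033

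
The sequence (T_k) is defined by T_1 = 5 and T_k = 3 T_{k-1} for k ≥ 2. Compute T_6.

1215

T_2 = 3(5) = 15
T_3 = 3(15) = 45
T_4 = 3(45) = 135
T_5 = 3(135) = 405
T_6 = 3(405) = 1215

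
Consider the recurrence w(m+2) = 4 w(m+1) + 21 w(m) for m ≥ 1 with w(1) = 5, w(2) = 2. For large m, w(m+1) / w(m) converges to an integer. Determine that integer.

The characteristic equation is r^2 - 4r - 21 = 0, which factors as (r - 7)(r + 3) = 0.
So the roots are 7 and -3. Since |7| > |-3| and the coefficient of 7^m is non-zero, the ratio tends to 7.

7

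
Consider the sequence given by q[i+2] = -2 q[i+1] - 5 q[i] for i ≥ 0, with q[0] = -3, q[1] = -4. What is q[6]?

-197

q[2] = -2(-4) - 5(-3) = 23
q[3] = -2(23) - 5(-4) = -26
q[4] = -2(-26) - 5(23) = -63
q[5] = -2(-63) - 5(-26) = 256
q[6] = -2(256) - 5(-63) = -197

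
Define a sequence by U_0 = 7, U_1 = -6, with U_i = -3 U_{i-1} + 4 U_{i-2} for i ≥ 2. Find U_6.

U_2 = -3·(-6) + 4·7 = 46
U_3 = -3·46 + 4·(-6) = -162
U_4 = -3·(-162) + 4·46 = 670
U_5 = -3·670 + 4·(-162) = -2658
U_6 = -3·(-2658) + 4·670 = 10654

10654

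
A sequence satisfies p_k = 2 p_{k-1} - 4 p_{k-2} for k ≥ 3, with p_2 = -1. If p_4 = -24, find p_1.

Let p_1 = x.
p_3 = -2 - 4x
p_4 = -8x
So -8x = -24, giving x = 3.

3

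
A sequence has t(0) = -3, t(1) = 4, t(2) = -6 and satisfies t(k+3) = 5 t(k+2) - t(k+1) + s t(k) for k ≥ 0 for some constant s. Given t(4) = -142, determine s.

-2

t(3) = -34 - 3s
t(4) = -164 - 11s
So -164 - 11s = -142, giving s = -2.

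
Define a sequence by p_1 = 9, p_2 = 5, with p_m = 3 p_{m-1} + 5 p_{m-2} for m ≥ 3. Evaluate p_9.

p_3 = 3*5 + 5*9 = 60
p_4 = 3*60 + 5*5 = 205
p_5 = 3*205 + 5*60 = 915
p_6 = 3*915 + 5*205 = 3770
p_7 = 3*3770 + 5*915 = 15885
p_8 = 3*15885 + 5*3770 = 66505
p_9 = 3*66505 + 5*15885 = 278940

278940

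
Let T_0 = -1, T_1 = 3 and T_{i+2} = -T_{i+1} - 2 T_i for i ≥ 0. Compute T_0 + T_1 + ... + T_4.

3

T_2 = -3 - 2*(-1) = -1
T_3 = -(-1) - 2*3 = -5
T_4 = -(-5) - 2*(-1) = 7
Sum = (-1) + 3 + (-1) + (-5) + 7 = 3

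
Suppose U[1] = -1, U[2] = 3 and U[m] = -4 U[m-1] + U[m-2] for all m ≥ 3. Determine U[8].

17711

U[3] = -4*3 + (-1) = -13
U[4] = -4*(-13) + 3 = 55
U[5] = -4*55 + (-13) = -233
U[6] = -4*(-233) + 55 = 987
U[7] = -4*987 + (-233) = -4181
U[8] = -4*(-4181) + 987 = 17711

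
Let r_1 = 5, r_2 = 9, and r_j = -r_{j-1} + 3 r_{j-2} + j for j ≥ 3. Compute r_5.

10

r_3 = -9 + 3·5 + 3 = 9
r_4 = -9 + 3·9 + 4 = 22
r_5 = -22 + 3·9 + 5 = 10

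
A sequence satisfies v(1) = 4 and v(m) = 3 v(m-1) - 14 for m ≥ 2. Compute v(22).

The fixed point is -14/(1 - 3) = 7, so v(m) - 7 = 3(v(m-1) - 7).
Hence v(m) = -3·3^{m-1} + 7.
v(22) = -3·3^{21} + 7 = -3·10460353203 + 7 = -31381059602.

-31381059602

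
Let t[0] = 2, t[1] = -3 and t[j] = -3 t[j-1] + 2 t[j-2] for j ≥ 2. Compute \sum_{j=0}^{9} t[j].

-71989

t[2] = -3(-3) + 2(2) = 13
t[3] = -3(13) + 2(-3) = -45
t[4] = -3(-45) + 2(13) = 161
t[5] = -3(161) + 2(-45) = -573
t[6] = -3(-573) + 2(161) = 2041
t[7] = -3(2041) + 2(-573) = -7269
t[8] = -3(-7269) + 2(2041) = 25889
t[9] = -3(25889) + 2(-7269) = -92205
Sum = 2 + (-3) + 13 + (-45) + 161 + (-573) + 2041 + (-7269) + 25889 + (-92205) = -71989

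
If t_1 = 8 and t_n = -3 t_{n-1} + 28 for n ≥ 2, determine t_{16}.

The fixed point is 28/(1 + 3) = 7, so t_n - 7 = -3(t_{n-1} - 7).
Hence t_n = 1·(-3)^{n-1} + 7.
t_{16} = 1·(-3)^{15} + 7 = 1·-14348907 + 7 = -14348900.

-14348900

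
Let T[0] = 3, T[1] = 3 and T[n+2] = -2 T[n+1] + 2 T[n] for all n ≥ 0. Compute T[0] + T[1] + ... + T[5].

T[2] = -2*3 + 2*3 = 0
T[3] = -2*0 + 2*3 = 6
T[4] = -2*6 + 2*0 = -12
T[5] = -2*(-12) + 2*6 = 36
Sum = 3 + 3 + 0 + 6 + (-12) + 36 = 36

36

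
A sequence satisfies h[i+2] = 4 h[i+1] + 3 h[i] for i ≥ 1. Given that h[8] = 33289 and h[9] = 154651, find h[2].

7

Rearranging, h[i-2] = (h[i] - 4 h[i-1]) / 3.
h[7] = (154651 - 4·33289) / 3 = 21495/3 = 7165
h[6] = (33289 - 4·7165) / 3 = 4629/3 = 1543
h[5] = (7165 - 4·1543) / 3 = 993/3 = 331
h[4] = (1543 - 4·331) / 3 = 219/3 = 73
h[3] = (331 - 4·73) / 3 = 39/3 = 13
h[2] = (73 - 4·13) / 3 = 21/3 = 7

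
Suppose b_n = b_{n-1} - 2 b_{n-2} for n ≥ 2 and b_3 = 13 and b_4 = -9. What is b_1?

Rearranging, b_{n-2} = (b_n - b_{n-1}) / -2.
b_2 = (-9 - 13) / -2 = -22/-2 = 11
b_1 = (13 - 11) / -2 = 2/-2 = -1

-1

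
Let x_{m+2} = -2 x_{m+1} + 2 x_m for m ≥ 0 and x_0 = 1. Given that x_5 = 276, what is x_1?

7

Let x_1 = z.
x_2 = 2 - 2z
x_3 = -4 + 6z
x_4 = 12 - 16z
x_5 = -32 + 44z
So -32 + 44z = 276, giving z = 7.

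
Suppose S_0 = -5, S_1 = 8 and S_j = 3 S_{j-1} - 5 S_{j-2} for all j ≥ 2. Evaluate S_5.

-307

S_2 = 3(8) - 5(-5) = 49
S_3 = 3(49) - 5(8) = 107
S_4 = 3(107) - 5(49) = 76
S_5 = 3(76) - 5(107) = -307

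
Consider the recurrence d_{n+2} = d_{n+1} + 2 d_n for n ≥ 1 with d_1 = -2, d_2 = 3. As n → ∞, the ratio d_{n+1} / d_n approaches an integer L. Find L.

2

The characteristic equation is r^2 - r - 2 = 0, which factors as (r - 2)(r + 1) = 0.
So the roots are 2 and -1. Since |2| > |-1| and the coefficient of 2^n is non-zero, the ratio tends to 2.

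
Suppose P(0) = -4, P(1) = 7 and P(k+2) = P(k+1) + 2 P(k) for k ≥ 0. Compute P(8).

251

P(2) = 7 + 2·(-4) = -1
P(3) = (-1) + 2·7 = 13
P(4) = 13 + 2·(-1) = 11
P(5) = 11 + 2·13 = 37
P(6) = 37 + 2·11 = 59
P(7) = 59 + 2·37 = 133
P(8) = 133 + 2·59 = 251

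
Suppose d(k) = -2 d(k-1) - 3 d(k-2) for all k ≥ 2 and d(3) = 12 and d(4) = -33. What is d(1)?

Rearranging, d(k-2) = (d(k) + 2 d(k-1)) / -3.
d(2) = (-33 + 2·12) / -3 = -9/-3 = 3
d(1) = (12 + 2·3) / -3 = 18/-3 = -6

-6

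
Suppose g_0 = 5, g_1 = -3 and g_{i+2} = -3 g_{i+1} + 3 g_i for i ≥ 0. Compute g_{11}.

g_2 = -3*(-3) + 3*5 = 24
g_3 = -3*24 + 3*(-3) = -81
g_4 = -3*(-81) + 3*24 = 315
g_5 = -3*315 + 3*(-81) = -1188
g_6 = -3*(-1188) + 3*315 = 4509
g_7 = -3*4509 + 3*(-1188) = -17091
g_8 = -3*(-17091) + 3*4509 = 64800
g_9 = -3*64800 + 3*(-17091) = -245673
g_{10} = -3*(-245673) + 3*64800 = 931419
g_{11} = -3*931419 + 3*(-245673) = -3531276

-3531276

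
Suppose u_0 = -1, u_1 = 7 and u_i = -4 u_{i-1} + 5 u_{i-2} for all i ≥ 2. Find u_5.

4167

u_2 = -4*7 + 5*(-1) = -33
u_3 = -4*(-33) + 5*7 = 167
u_4 = -4*167 + 5*(-33) = -833
u_5 = -4*(-833) + 5*167 = 4167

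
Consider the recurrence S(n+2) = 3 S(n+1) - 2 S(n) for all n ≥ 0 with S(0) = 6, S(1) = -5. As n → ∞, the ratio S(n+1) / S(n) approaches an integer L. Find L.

The characteristic equation is r^2 - 3r + 2 = 0, which factors as (r - 2)(r - 1) = 0.
So the roots are 2 and 1. Since |2| > |1| and the coefficient of 2^n is non-zero, the ratio tends to 2.

2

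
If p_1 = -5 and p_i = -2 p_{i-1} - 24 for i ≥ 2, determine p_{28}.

The fixed point is -24/(1 + 2) = -8, so p_i + 8 = -2(p_{i-1} + 8).
Hence p_i = 3·(-2)^{i-1} - 8.
p_{28} = 3·(-2)^{27} - 8 = 3·-134217728 - 8 = -402653192.

-402653192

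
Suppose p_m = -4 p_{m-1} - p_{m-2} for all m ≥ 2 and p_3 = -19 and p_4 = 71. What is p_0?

Rearranging, p_{m-2} = -(p_m + 4 p_{m-1}).
p_2 = -(71 + 4*(-19)) = 5
p_1 = -(-19 + 4*5) = -1
p_0 = -(5 + 4*(-1)) = -1

-1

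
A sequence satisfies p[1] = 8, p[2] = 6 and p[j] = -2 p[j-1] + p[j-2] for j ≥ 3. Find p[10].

2646

p[3] = -2*6 + 8 = -4
p[4] = -2*(-4) + 6 = 14
p[5] = -2*14 + (-4) = -32
p[6] = -2*(-32) + 14 = 78
p[7] = -2*78 + (-32) = -188
p[8] = -2*(-188) + 78 = 454
p[9] = -2*454 + (-188) = -1096
p[10] = -2*(-1096) + 454 = 2646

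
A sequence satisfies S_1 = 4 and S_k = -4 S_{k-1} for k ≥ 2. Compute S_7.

16384

S_2 = -4(4) = -16
S_3 = -4(-16) = 64
S_4 = -4(64) = -256
S_5 = -4(-256) = 1024
S_6 = -4(1024) = -4096
S_7 = -4(-4096) = 16384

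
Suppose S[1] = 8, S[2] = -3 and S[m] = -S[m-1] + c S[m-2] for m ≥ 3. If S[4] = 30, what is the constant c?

S[3] = 3 + 8c
S[4] = -3 - 11c
So -3 - 11c = 30, giving c = -3.

-3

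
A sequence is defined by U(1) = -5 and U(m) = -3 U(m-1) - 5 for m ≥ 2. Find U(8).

U(2) = -3·(-5) - 5 = 10
U(3) = -3·10 - 5 = -35
U(4) = -3·(-35) - 5 = 100
U(5) = -3·100 - 5 = -305
U(6) = -3·(-305) - 5 = 910
U(7) = -3·910 - 5 = -2735
U(8) = -3·(-2735) - 5 = 8200

8200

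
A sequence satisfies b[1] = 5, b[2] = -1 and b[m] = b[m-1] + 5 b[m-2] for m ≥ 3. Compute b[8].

b[3] = (-1) + 5(5) = 24
b[4] = 24 + 5(-1) = 19
b[5] = 19 + 5(24) = 139
b[6] = 139 + 5(19) = 234
b[7] = 234 + 5(139) = 929
b[8] = 929 + 5(234) = 2099

2099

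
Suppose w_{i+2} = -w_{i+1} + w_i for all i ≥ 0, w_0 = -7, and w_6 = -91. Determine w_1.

Let w_1 = v.
w_2 = -7 - v
w_3 = 7 + 2v
w_4 = -14 - 3v
w_5 = 21 + 5v
w_6 = -35 - 8v
So -35 - 8v = -91, giving v = 7.

7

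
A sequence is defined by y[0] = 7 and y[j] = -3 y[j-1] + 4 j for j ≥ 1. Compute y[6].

y[1] = -3*7 + 4 = -17
y[2] = -3*(-17) + 8 = 59
y[3] = -3*59 + 12 = -165
y[4] = -3*(-165) + 16 = 511
y[5] = -3*511 + 20 = -1513
y[6] = -3*(-1513) + 24 = 4563

4563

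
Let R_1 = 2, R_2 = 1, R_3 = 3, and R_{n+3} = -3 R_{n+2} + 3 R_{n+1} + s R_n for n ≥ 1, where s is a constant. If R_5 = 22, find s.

R_4 = -6 + 2s
R_5 = 27 - 5s
So 27 - 5s = 22, giving s = 1.

1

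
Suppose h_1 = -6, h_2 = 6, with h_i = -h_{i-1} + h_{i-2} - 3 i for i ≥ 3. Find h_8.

144

h_3 = -6 + (-6) - 9 = -21
h_4 = -(-21) + 6 - 12 = 15
h_5 = -15 + (-21) - 15 = -51
h_6 = -(-51) + 15 - 18 = 48
h_7 = -48 + (-51) - 21 = -120
h_8 = -(-120) + 48 - 24 = 144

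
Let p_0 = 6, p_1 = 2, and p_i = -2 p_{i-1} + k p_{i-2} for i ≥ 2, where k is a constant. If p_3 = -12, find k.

2

p_2 = -4 + 6k
p_3 = 8 - 10k
So 8 - 10k = -12, giving k = 2.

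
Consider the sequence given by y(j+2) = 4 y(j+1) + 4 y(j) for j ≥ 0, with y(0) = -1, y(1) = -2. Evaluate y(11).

y(2) = 4·(-2) + 4·(-1) = -12
y(3) = 4·(-12) + 4·(-2) = -56
y(4) = 4·(-56) + 4·(-12) = -272
y(5) = 4·(-272) + 4·(-56) = -1312
y(6) = 4·(-1312) + 4·(-272) = -6336
y(7) = 4·(-6336) + 4·(-1312) = -30592
y(8) = 4·(-30592) + 4·(-6336) = -147712
y(9) = 4·(-147712) + 4·(-30592) = -713216
y(10) = 4·(-713216) + 4·(-147712) = -3443712
y(11) = 4·(-3443712) + 4·(-713216) = -16627712

-16627712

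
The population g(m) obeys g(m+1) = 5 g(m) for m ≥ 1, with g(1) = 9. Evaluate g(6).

28125

g(2) = 5*9 = 45
g(3) = 5*45 = 225
g(4) = 5*225 = 1125
g(5) = 5*1125 = 5625
g(6) = 5*5625 = 28125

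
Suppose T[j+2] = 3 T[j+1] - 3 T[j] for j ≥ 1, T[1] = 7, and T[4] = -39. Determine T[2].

4

Let T[2] = x.
T[3] = -21 + 3x
T[4] = -63 + 6x
So -63 + 6x = -39, giving x = 4.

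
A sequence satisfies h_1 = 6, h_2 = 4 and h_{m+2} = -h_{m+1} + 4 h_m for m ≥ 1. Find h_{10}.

h_3 = -4 + 4·6 = 20
h_4 = -20 + 4·4 = -4
h_5 = -(-4) + 4·20 = 84
h_6 = -84 + 4·(-4) = -100
h_7 = -(-100) + 4·84 = 436
h_8 = -436 + 4·(-100) = -836
h_9 = -(-836) + 4·436 = 2580
h_{10} = -2580 + 4·(-836) = -5924

-5924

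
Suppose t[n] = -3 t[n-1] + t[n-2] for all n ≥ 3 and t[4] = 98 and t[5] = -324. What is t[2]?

8

Rearranging, t[n-2] = t[n] + 3 t[n-1].
t[3] = -324 + 3(98) = -30
t[2] = 98 + 3(-30) = 8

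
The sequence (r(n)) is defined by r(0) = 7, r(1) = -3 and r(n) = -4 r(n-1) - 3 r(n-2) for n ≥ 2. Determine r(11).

r(2) = -4(-3) - 3(7) = -9
r(3) = -4(-9) - 3(-3) = 45
r(4) = -4(45) - 3(-9) = -153
r(5) = -4(-153) - 3(45) = 477
r(6) = -4(477) - 3(-153) = -1449
r(7) = -4(-1449) - 3(477) = 4365
r(8) = -4(4365) - 3(-1449) = -13113
r(9) = -4(-13113) - 3(4365) = 39357
r(10) = -4(39357) - 3(-13113) = -118089
r(11) = -4(-118089) - 3(39357) = 354285

354285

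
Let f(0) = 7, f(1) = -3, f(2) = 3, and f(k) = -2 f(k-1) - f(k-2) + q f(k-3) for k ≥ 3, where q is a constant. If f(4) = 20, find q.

-1

f(3) = -3 + 7q
f(4) = 3 - 17q
So 3 - 17q = 20, giving q = -1.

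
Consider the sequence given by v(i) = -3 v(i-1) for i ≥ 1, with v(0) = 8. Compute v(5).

v(1) = -3*8 = -24
v(2) = -3*(-24) = 72
v(3) = -3*72 = -216
v(4) = -3*(-216) = 648
v(5) = -3*648 = -1944

-1944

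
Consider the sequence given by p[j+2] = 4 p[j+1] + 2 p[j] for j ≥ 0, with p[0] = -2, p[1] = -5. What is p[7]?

-41576

p[2] = 4·(-5) + 2·(-2) = -24
p[3] = 4·(-24) + 2·(-5) = -106
p[4] = 4·(-106) + 2·(-24) = -472
p[5] = 4·(-472) + 2·(-106) = -2100
p[6] = 4·(-2100) + 2·(-472) = -9344
p[7] = 4·(-9344) + 2·(-2100) = -41576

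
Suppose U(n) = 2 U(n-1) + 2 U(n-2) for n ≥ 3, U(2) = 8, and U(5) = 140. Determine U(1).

Let U(1) = z.
U(3) = 16 + 2z
U(4) = 48 + 4z
U(5) = 128 + 12z
So 128 + 12z = 140, giving z = 1.

1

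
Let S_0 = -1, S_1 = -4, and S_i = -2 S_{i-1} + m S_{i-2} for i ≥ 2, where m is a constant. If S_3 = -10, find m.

-3

S_2 = 8 - m
S_3 = -16 - 2m
So -16 - 2m = -10, giving m = -3.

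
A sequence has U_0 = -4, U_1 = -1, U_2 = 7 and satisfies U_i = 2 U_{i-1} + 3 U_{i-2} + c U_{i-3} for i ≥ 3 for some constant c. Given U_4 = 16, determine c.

3

U_3 = 11 - 4c
U_4 = 43 - 9c
So 43 - 9c = 16, giving c = 3.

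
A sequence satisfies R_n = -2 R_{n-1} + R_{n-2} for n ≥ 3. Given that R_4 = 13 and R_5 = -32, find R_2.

Rearranging, R_{n-2} = R_n + 2 R_{n-1}.
R_3 = -32 + 2(13) = -6
R_2 = 13 + 2(-6) = 1

1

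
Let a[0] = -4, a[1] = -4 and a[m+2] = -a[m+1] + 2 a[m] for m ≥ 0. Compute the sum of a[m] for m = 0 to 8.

-36

a[2] = -(-4) + 2(-4) = -4
a[3] = -(-4) + 2(-4) = -4
a[4] = -(-4) + 2(-4) = -4
a[5] = -(-4) + 2(-4) = -4
a[6] = -(-4) + 2(-4) = -4
a[7] = -(-4) + 2(-4) = -4
a[8] = -(-4) + 2(-4) = -4
Sum = (-4) + (-4) + (-4) + (-4) + (-4) + (-4) + (-4) + (-4) + (-4) = -36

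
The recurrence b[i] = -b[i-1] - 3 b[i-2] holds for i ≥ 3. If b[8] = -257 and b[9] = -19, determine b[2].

-5

Rearranging, b[i-2] = (b[i] + b[i-1]) / -3.
b[7] = (-19 + (-257)) / -3 = -276/-3 = 92
b[6] = (-257 + 92) / -3 = -165/-3 = 55
b[5] = (92 + 55) / -3 = 147/-3 = -49
b[4] = (55 + (-49)) / -3 = 6/-3 = -2
b[3] = (-49 + (-2)) / -3 = -51/-3 = 17
b[2] = (-2 + 17) / -3 = 15/-3 = -5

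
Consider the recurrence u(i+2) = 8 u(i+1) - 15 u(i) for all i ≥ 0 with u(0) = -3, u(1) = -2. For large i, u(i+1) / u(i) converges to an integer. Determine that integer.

5

The characteristic equation is r^2 - 8r + 15 = 0, which factors as (r - 5)(r - 3) = 0.
So the roots are 5 and 3. Since |5| > |3| and the coefficient of 5^i is non-zero, the ratio tends to 5.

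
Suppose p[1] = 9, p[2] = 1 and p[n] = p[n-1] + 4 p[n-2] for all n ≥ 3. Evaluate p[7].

1109

p[3] = 1 + 4*9 = 37
p[4] = 37 + 4*1 = 41
p[5] = 41 + 4*37 = 189
p[6] = 189 + 4*41 = 353
p[7] = 353 + 4*189 = 1109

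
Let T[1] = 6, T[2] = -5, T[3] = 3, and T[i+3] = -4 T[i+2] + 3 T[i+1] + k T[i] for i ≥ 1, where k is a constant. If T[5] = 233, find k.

-4

T[4] = -27 + 6k
T[5] = 117 - 29k
So 117 - 29k = 233, giving k = -4.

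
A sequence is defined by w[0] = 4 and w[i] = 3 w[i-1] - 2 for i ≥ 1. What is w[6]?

2188

w[1] = 3*4 - 2 = 10
w[2] = 3*10 - 2 = 28
w[3] = 3*28 - 2 = 82
w[4] = 3*82 - 2 = 244
w[5] = 3*244 - 2 = 730
w[6] = 3*730 - 2 = 2188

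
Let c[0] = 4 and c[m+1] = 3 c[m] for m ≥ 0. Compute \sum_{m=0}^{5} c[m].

c[1] = 3·4 = 12
c[2] = 3·12 = 36
c[3] = 3·36 = 108
c[4] = 3·108 = 324
c[5] = 3·324 = 972
Sum = 4 + 12 + 36 + 108 + 324 + 972 = 1456

1456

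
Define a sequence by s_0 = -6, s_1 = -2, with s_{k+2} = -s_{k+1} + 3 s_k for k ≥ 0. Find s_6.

s_2 = -(-2) + 3·(-6) = -16
s_3 = -(-16) + 3·(-2) = 10
s_4 = -10 + 3·(-16) = -58
s_5 = -(-58) + 3·10 = 88
s_6 = -88 + 3·(-58) = -262

-262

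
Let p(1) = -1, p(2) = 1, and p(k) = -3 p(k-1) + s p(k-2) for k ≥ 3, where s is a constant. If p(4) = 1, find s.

-2

p(3) = -3 - s
p(4) = 9 + 4s
So 9 + 4s = 1, giving s = -2.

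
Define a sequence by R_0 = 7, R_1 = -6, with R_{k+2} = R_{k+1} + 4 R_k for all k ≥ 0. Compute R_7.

734

R_2 = (-6) + 4·7 = 22
R_3 = 22 + 4·(-6) = -2
R_4 = (-2) + 4·22 = 86
R_5 = 86 + 4·(-2) = 78
R_6 = 78 + 4·86 = 422
R_7 = 422 + 4·78 = 734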